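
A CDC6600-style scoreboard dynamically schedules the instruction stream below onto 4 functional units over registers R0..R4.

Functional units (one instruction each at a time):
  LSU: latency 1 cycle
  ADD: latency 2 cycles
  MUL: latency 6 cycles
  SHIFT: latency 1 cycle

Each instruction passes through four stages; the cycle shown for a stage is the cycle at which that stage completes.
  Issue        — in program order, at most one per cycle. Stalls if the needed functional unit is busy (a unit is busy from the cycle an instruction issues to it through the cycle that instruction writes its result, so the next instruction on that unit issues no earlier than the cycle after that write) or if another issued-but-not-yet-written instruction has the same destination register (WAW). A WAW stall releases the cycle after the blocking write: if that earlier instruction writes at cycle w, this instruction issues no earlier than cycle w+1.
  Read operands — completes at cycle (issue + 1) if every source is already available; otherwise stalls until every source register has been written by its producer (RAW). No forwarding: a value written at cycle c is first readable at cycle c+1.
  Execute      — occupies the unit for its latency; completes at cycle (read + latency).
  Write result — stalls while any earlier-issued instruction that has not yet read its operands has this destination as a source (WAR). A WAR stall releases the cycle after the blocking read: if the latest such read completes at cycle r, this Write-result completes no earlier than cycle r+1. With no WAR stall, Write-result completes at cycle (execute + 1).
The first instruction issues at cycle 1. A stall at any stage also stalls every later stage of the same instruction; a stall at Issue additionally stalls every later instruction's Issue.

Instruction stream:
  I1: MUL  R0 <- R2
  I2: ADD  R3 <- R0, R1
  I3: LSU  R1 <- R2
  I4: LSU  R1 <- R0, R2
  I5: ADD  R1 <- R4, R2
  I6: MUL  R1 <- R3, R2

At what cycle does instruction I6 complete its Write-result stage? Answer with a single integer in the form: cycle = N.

I1  is:1  ro:2  ex:8  wr:9
I2  is:2  ro:10  ex:12  wr:13  — RAW R0: wait I1 write@9
I3  is:3  ro:4  ex:5  wr:11  — WAR R1: wait I2 read@10
I4  is:12  ro:13  ex:14  wr:15  — struct: LSU busy until I3 writes@11
I5  is:16  ro:17  ex:19  wr:20  — WAW R1: wait I4 write@15
I6  is:21  ro:22  ex:28  wr:29  — WAW R1: wait I5 write@20

cycle = 29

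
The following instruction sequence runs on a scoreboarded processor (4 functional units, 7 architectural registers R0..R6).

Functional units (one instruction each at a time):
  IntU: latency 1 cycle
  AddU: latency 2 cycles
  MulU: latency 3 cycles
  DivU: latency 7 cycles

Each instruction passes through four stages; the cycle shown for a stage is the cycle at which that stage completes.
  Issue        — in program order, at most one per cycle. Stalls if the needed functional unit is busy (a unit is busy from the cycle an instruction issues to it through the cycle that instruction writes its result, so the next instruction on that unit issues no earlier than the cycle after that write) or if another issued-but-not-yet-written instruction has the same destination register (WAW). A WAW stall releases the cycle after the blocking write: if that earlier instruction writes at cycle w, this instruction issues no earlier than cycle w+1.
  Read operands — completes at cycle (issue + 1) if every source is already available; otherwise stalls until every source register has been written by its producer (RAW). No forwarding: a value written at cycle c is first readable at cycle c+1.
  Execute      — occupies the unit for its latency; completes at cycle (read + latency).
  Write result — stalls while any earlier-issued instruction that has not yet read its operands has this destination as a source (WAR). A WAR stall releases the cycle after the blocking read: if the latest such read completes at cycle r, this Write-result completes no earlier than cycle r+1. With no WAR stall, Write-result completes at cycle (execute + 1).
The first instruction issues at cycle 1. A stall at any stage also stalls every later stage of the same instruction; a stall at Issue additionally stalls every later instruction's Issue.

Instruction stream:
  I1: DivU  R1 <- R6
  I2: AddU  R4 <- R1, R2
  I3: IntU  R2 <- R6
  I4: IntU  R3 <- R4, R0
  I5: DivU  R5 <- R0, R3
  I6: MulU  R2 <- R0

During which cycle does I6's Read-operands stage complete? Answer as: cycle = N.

cycle = 16

[1] I1 issues→DivU
[2] I1 reads; I2 issues→AddU
[3] I3 issues→IntU
[4] I3 reads
[5] I3 exec-done
[9] I1 exec-done
[10] I1 writes R1
[11] I2 reads
[12] I3 writes R2
[13] I2 exec-done; I4 issues→IntU
[14] I2 writes R4; I5 issues→DivU
[15] I4 reads; I6 issues→MulU
[16] I4 exec-done; I6 reads
[17] I4 writes R3
[18] I5 reads
[19] I6 exec-done
[20] I6 writes R2
[25] I5 exec-done
[26] I5 writes R5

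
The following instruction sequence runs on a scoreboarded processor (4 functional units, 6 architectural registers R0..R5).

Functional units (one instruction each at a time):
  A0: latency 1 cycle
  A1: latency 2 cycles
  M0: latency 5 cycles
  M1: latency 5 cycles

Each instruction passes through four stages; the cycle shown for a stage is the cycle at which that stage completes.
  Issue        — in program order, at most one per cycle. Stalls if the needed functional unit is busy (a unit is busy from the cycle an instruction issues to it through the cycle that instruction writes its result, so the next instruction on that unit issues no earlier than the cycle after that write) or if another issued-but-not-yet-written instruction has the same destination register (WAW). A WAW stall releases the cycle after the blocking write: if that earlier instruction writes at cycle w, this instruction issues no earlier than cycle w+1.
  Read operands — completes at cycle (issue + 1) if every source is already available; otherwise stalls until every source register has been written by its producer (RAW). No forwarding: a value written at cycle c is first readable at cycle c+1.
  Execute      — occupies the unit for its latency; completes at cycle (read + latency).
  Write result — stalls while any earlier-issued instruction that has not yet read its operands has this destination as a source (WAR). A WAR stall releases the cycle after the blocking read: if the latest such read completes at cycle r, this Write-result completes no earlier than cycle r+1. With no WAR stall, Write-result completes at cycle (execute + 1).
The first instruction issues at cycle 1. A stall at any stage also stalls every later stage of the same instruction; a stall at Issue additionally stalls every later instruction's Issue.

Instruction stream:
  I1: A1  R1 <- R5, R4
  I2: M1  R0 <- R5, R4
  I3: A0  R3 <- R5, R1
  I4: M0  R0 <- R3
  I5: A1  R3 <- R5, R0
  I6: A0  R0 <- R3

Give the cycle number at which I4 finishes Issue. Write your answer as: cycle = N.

[1] I1→A1
[2] I1 RO · I2→M1
[3] I2 RO · I3→A0
[4] I1 EX
[5] I1 WR R1
[6] I3 RO
[7] I3 EX
[8] I2 EX · I3 WR R3
[9] I2 WR R0
[10] I4→M0
[11] I4 RO · I5→A1
[16] I4 EX
[17] I4 WR R0
[18] I5 RO · I6→A0
[20] I5 EX
[21] I5 WR R3
[22] I6 RO
[23] I6 EX
[24] I6 WR R0

cycle = 10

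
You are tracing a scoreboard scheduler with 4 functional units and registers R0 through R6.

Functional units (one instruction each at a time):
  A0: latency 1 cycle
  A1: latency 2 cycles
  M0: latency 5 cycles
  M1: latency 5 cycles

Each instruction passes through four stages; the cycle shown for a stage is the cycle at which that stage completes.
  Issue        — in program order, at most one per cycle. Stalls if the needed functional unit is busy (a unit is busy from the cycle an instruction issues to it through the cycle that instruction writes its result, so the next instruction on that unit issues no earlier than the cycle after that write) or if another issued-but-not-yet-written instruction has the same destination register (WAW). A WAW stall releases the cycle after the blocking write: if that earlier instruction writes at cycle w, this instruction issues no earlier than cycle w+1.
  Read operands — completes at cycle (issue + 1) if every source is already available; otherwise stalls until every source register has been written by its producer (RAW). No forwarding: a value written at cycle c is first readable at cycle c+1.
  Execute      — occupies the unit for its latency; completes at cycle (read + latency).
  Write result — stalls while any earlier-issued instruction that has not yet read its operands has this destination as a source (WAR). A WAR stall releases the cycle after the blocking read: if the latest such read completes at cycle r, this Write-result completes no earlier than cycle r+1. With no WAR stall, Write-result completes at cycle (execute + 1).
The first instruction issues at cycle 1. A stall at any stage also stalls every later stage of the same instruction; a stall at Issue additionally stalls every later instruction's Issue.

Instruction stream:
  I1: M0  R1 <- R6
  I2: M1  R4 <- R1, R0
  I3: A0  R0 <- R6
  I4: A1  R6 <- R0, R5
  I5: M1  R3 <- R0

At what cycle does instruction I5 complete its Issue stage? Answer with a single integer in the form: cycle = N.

cycle = 16

[1] I1→M0
[2] I1 RO | I2→M1
[3] I3→A0
[4] I3 RO | I4→A1
[5] I3 EX
[7] I1 EX
[8] I1 WR R1
[9] I2 RO
[10] I3 WR R0
[11] I4 RO
[13] I4 EX
[14] I2 EX | I4 WR R6
[15] I2 WR R4
[16] I5→M1
[17] I5 RO
[22] I5 EX
[23] I5 WR R3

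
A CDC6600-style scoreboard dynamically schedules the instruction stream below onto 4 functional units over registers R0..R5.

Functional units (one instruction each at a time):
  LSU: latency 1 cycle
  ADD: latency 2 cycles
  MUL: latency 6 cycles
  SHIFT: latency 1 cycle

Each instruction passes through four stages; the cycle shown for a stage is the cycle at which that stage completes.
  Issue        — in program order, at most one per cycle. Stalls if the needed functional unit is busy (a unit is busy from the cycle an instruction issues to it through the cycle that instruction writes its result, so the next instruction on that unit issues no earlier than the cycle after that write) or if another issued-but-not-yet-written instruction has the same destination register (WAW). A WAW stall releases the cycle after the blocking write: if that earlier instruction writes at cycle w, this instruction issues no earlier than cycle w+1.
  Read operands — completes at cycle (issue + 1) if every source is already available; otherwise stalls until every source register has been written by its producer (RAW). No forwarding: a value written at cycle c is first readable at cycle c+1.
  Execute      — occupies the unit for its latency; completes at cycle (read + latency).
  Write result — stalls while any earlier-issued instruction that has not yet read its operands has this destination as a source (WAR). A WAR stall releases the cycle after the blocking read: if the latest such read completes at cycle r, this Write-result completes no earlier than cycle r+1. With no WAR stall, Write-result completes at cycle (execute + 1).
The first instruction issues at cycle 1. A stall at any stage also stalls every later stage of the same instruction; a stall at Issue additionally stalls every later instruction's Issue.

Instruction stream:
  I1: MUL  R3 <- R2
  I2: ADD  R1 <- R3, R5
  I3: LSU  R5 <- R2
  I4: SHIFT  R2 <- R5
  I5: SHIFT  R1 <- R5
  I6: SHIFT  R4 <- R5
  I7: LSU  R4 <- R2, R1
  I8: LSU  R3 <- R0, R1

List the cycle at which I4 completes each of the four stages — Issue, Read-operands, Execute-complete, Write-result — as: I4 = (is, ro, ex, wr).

[1] I1→MUL
[2] I1 RO · I2→ADD
[3] I3→LSU
[4] I3 RO · I4→SHIFT
[5] I3 EX
[8] I1 EX
[9] I1 WR R3
[10] I2 RO
[11] I3 WR R5
[12] I2 EX · I4 RO
[13] I2 WR R1 · I4 EX
[14] I4 WR R2
[15] I5→SHIFT
[16] I5 RO
[17] I5 EX
[18] I5 WR R1
[19] I6→SHIFT
[20] I6 RO
[21] I6 EX
[22] I6 WR R4
[23] I7→LSU
[24] I7 RO
[25] I7 EX
[26] I7 WR R4
[27] I8→LSU
[28] I8 RO
[29] I8 EX
[30] I8 WR R3

I4 = (4, 12, 13, 14)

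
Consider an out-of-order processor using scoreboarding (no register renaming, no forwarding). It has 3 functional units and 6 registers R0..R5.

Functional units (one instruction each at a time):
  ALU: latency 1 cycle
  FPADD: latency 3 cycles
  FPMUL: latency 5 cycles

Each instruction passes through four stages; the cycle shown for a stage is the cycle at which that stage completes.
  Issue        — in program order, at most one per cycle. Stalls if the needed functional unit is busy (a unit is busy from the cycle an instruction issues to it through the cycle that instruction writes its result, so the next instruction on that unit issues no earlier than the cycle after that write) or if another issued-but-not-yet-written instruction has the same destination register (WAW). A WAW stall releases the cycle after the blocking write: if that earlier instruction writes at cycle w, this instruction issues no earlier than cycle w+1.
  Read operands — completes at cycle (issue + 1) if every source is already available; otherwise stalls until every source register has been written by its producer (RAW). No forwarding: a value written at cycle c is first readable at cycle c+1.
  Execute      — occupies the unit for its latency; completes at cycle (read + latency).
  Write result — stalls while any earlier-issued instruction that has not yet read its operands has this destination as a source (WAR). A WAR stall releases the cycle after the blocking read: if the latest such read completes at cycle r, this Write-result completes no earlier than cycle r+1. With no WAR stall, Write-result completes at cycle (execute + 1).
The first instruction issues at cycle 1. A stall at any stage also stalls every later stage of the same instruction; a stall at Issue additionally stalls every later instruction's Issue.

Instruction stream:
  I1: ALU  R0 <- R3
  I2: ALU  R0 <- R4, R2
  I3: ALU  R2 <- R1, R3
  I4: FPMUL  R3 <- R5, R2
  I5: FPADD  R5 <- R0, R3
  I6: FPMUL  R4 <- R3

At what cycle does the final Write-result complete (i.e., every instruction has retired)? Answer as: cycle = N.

[1] I1→ALU
[2] I1 RO
[3] I1 EX
[4] I1 WR R0
[5] I2→ALU
[6] I2 RO
[7] I2 EX
[8] I2 WR R0
[9] I3→ALU
[10] I3 RO; I4→FPMUL
[11] I3 EX; I5→FPADD
[12] I3 WR R2
[13] I4 RO
[18] I4 EX
[19] I4 WR R3
[20] I5 RO; I6→FPMUL
[21] I6 RO
[23] I5 EX
[24] I5 WR R5
[26] I6 EX
[27] I6 WR R4

cycle = 27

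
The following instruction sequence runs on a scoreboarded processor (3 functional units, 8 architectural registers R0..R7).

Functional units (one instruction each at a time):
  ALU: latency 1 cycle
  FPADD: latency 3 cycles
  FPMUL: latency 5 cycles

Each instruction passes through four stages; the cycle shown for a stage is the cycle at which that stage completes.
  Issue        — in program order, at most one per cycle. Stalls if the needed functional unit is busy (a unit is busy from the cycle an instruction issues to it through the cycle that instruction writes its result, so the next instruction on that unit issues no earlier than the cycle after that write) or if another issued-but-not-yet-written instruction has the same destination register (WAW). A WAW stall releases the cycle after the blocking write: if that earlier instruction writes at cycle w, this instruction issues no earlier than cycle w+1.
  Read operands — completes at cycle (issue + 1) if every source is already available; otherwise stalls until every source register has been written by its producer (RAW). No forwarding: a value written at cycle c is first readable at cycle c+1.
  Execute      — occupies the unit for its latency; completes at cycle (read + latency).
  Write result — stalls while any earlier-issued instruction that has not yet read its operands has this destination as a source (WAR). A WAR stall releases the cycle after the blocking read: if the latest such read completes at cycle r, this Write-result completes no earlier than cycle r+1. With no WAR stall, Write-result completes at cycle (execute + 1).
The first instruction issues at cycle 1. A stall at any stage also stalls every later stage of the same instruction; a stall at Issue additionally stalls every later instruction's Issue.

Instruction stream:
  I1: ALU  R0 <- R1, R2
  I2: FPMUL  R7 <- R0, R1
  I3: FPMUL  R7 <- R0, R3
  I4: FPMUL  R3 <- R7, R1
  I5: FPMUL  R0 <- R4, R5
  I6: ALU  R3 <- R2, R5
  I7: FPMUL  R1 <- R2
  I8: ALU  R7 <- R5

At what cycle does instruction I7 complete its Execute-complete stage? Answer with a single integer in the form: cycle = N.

cycle = 42

c1: issue I1 (ALU)
c2: I1 read-ops; issue I2 (FPMUL)
c3: I1 finished on ALU
c4: I1→R0
c5: I2 read-ops
c10: I2 finished on FPMUL
c11: I2→R7
c12: issue I3 (FPMUL)
c13: I3 read-ops
c18: I3 finished on FPMUL
c19: I3→R7
c20: issue I4 (FPMUL)
c21: I4 read-ops
c26: I4 finished on FPMUL
c27: I4→R3
c28: issue I5 (FPMUL)
c29: I5 read-ops; issue I6 (ALU)
c30: I6 read-ops
c31: I6 finished on ALU
c32: I6→R3
c34: I5 finished on FPMUL
c35: I5→R0
c36: issue I7 (FPMUL)
c37: I7 read-ops; issue I8 (ALU)
c38: I8 read-ops
c39: I8 finished on ALU
c40: I8→R7
c42: I7 finished on FPMUL
c43: I7→R1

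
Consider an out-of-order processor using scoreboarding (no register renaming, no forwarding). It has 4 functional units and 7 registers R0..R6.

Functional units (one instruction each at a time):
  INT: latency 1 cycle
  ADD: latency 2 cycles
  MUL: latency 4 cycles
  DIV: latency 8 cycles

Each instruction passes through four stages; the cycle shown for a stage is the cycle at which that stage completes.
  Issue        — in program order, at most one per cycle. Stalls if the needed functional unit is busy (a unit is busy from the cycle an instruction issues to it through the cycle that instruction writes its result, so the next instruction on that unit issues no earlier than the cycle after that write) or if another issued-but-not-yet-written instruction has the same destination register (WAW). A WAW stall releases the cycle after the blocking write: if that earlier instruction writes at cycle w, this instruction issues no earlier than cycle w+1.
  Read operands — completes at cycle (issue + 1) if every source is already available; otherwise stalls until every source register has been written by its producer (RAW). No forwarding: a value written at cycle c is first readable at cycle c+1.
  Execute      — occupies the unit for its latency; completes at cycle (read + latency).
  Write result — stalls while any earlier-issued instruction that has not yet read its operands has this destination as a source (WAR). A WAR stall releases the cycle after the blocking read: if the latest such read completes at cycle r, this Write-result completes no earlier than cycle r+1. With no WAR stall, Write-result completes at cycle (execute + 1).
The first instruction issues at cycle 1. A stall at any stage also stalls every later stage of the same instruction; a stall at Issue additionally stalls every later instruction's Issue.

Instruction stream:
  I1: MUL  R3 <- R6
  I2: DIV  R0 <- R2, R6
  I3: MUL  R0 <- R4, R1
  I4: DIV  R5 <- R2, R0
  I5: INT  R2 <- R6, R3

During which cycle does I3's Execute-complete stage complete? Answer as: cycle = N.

t=1  I1 issues→MUL
t=2  I1 reads; I2 issues→DIV
t=3  I2 reads
t=6  I1 exec-done
t=7  I1 writes R3
t=11  I2 exec-done
t=12  I2 writes R0
t=13  I3 issues→MUL
t=14  I3 reads; I4 issues→DIV
t=15  I5 issues→INT
t=16  I5 reads
t=17  I5 exec-done
t=18  I3 exec-done
t=19  I3 writes R0
t=20  I4 reads
t=21  I5 writes R2
t=28  I4 exec-done
t=29  I4 writes R5

cycle = 18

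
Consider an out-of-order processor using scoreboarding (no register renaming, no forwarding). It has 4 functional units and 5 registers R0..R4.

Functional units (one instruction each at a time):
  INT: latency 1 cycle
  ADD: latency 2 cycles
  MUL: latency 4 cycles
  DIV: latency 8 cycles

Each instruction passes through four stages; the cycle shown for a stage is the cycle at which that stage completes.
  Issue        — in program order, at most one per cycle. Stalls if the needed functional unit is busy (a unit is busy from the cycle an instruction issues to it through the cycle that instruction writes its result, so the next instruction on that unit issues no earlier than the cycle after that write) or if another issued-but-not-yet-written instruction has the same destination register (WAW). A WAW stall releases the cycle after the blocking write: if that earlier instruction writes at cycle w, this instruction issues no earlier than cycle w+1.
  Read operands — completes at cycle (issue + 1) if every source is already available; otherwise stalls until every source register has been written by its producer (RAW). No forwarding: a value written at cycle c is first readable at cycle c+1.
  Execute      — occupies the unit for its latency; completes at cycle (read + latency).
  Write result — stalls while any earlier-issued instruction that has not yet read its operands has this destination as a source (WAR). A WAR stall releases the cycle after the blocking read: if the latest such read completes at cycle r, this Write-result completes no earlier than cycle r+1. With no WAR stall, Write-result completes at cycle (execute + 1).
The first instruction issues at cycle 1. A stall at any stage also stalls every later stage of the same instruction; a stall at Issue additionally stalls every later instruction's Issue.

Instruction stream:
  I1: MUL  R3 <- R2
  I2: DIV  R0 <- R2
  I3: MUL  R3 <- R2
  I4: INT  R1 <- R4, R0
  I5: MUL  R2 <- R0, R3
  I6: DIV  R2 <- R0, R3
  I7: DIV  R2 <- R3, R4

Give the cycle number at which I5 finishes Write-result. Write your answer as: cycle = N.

cycle = 21

I1  is:1  ro:2  ex:6  wr:7
I2  is:2  ro:3  ex:11  wr:12
I3  is:8  ro:9  ex:13  wr:14  — struct: MUL busy until I1 writes@7
I4  is:9  ro:13  ex:14  wr:15  — RAW R0: wait I2 write@12
I5  is:15  ro:16  ex:20  wr:21  — struct: MUL busy until I3 writes@14
I6  is:22  ro:23  ex:31  wr:32  — WAW R2: wait I5 write@21
I7  is:33  ro:34  ex:42  wr:43  — struct: DIV busy until I6 writes@32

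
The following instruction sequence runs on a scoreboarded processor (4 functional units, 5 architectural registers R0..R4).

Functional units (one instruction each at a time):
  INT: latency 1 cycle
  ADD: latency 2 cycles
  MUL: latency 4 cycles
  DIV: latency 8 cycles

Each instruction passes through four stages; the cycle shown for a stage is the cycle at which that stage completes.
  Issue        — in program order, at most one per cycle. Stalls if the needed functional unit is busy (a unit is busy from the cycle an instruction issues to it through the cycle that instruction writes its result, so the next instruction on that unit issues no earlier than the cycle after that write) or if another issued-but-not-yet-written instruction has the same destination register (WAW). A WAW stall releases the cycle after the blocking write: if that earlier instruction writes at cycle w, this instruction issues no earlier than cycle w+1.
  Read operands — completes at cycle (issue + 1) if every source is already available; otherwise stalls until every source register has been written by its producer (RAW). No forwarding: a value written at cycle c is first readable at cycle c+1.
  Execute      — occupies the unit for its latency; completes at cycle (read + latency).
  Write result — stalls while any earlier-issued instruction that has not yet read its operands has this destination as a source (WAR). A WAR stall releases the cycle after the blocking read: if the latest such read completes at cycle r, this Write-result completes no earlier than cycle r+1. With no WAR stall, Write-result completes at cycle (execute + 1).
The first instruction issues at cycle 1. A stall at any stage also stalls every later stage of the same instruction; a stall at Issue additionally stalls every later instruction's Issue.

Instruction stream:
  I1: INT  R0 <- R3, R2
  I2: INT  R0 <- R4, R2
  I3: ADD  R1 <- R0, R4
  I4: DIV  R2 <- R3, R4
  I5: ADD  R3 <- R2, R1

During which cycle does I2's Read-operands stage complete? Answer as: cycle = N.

I1 -> (1, 2, 3, 4)
I2 -> (5, 6, 7, 8)  // struct: INT busy until I1 writes@4
I3 -> (6, 9, 11, 12)  // RAW R0: wait I2 write@8
I4 -> (7, 8, 16, 17)
I5 -> (13, 18, 20, 21)  // struct: ADD busy until I3 writes@12, RAW R2: wait I4 write@17

cycle = 6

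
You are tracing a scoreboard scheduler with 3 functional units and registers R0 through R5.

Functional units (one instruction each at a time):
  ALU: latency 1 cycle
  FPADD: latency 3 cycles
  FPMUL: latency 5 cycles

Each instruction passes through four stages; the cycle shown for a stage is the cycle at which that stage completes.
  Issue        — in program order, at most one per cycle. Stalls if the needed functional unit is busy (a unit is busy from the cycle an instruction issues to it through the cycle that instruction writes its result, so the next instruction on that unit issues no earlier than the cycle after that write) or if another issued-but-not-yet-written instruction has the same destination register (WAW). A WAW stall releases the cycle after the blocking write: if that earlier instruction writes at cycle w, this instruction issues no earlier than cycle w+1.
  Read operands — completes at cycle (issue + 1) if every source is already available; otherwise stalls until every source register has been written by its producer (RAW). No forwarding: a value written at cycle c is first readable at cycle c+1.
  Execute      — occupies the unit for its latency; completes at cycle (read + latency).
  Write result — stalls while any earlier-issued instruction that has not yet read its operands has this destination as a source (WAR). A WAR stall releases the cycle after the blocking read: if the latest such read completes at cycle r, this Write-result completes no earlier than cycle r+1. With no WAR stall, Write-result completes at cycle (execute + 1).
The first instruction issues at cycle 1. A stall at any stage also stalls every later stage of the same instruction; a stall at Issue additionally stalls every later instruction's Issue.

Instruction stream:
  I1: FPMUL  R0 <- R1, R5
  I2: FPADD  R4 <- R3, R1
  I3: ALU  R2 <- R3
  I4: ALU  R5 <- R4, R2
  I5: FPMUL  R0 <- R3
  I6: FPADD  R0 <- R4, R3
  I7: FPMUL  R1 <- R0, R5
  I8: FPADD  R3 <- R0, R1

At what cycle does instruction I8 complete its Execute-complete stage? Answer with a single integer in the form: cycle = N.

cycle = 33

[I1] 1/2/7/8
[I2] 2/3/6/7
[I3] 3/4/5/6
[I4] 7/8/9/10  (struct: ALU busy until I3 writes@6)
[I5] 9/10/15/16  (struct: FPMUL busy until I1 writes@8)
[I6] 17/18/21/22  (WAW R0: wait I5 write@16)
[I7] 18/23/28/29  (RAW R0: wait I6 write@22)
[I8] 23/30/33/34  (struct: FPADD busy until I6 writes@22; RAW R1: wait I7 write@29)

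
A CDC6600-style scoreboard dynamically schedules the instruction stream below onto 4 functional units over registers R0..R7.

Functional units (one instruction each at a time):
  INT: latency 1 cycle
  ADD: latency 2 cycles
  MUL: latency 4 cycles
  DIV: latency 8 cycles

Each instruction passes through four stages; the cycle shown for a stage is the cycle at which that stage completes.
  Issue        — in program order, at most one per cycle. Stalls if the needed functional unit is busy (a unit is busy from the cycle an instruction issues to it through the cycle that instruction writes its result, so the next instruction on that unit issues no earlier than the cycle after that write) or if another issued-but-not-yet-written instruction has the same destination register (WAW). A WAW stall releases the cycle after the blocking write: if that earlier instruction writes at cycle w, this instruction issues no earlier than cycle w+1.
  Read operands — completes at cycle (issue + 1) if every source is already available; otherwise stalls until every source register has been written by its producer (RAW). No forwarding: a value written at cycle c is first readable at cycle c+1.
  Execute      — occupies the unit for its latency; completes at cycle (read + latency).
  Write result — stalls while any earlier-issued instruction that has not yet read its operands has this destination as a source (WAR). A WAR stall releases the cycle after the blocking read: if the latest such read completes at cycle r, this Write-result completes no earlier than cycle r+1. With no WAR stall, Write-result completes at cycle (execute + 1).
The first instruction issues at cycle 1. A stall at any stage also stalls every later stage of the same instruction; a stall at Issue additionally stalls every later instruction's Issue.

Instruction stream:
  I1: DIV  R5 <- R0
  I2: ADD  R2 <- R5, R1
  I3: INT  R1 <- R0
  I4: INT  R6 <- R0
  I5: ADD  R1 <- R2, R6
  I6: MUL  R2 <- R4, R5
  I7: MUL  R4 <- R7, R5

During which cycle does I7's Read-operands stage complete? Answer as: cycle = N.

t=1  I1 issues→DIV
t=2  I1 reads | I2 issues→ADD
t=3  I3 issues→INT
t=4  I3 reads
t=5  I3 exec-done
t=10  I1 exec-done
t=11  I1 writes R5
t=12  I2 reads
t=13  I3 writes R1
t=14  I2 exec-done | I4 issues→INT
t=15  I2 writes R2 | I4 reads
t=16  I4 exec-done | I5 issues→ADD
t=17  I4 writes R6 | I6 issues→MUL
t=18  I5 reads | I6 reads
t=20  I5 exec-done
t=21  I5 writes R1
t=22  I6 exec-done
t=23  I6 writes R2
t=24  I7 issues→MUL
t=25  I7 reads
t=29  I7 exec-done
t=30  I7 writes R4

cycle = 25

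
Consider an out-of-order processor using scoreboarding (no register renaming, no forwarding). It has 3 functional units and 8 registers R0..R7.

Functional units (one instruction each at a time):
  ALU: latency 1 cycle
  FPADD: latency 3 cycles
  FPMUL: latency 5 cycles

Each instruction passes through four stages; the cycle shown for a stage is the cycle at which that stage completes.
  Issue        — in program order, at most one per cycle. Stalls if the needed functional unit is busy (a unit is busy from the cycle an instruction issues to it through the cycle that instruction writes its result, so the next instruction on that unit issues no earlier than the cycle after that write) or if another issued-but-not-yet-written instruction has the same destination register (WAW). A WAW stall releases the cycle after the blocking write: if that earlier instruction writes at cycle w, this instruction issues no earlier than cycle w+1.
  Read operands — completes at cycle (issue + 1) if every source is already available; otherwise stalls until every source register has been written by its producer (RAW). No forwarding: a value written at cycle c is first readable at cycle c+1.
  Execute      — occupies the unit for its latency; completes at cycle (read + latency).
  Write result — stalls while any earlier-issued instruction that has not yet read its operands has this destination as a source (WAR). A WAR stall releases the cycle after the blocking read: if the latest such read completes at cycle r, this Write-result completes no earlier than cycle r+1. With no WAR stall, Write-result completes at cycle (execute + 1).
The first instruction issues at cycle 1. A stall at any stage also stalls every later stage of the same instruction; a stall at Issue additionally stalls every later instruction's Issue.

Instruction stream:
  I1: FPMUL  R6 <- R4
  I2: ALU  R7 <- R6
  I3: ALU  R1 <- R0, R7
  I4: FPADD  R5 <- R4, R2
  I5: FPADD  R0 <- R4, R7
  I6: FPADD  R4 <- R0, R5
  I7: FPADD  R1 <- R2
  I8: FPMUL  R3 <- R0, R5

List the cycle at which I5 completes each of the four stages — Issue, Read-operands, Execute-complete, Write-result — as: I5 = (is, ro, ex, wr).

I5 = (19, 20, 23, 24)

c1: I1→FPMUL
c2: I1 RO | I2→ALU
c7: I1 EX
c8: I1 WR R6
c9: I2 RO
c10: I2 EX
c11: I2 WR R7
c12: I3→ALU
c13: I3 RO | I4→FPADD
c14: I3 EX | I4 RO
c15: I3 WR R1
c17: I4 EX
c18: I4 WR R5
c19: I5→FPADD
c20: I5 RO
c23: I5 EX
c24: I5 WR R0
c25: I6→FPADD
c26: I6 RO
c29: I6 EX
c30: I6 WR R4
c31: I7→FPADD
c32: I7 RO | I8→FPMUL
c33: I8 RO
c35: I7 EX
c36: I7 WR R1
c38: I8 EX
c39: I8 WR R3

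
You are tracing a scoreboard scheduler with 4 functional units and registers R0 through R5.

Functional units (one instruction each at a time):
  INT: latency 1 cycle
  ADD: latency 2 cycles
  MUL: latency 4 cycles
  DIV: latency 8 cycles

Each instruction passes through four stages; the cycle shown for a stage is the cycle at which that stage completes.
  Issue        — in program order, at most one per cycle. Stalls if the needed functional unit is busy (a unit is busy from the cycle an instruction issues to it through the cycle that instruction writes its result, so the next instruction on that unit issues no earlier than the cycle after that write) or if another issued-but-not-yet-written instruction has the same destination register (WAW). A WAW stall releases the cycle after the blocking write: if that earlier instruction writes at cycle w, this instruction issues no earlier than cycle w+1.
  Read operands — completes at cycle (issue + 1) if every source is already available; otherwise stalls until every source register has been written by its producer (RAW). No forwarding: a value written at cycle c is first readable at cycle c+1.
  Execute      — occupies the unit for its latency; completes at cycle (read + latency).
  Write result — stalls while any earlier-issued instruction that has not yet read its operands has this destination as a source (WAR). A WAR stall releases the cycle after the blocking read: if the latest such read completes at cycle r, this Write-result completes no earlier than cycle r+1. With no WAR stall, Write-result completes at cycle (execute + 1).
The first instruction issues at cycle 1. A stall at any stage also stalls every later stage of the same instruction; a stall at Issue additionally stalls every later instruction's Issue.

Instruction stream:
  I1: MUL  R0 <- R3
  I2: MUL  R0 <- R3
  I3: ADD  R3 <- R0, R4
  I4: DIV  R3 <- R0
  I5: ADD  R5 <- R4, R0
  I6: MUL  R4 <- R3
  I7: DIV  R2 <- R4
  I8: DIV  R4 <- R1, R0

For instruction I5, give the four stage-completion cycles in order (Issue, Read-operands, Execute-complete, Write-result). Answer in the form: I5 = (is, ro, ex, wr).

I5 = (20, 21, 23, 24)

[1] I1 dispatched to MUL
[2] I1 operands ready
[6] I1 complete
[7] R0←I1
[8] I2 dispatched to MUL
[9] I2 operands ready, I3 dispatched to ADD
[13] I2 complete
[14] R0←I2
[15] I3 operands ready
[17] I3 complete
[18] R3←I3
[19] I4 dispatched to DIV
[20] I4 operands ready, I5 dispatched to ADD
[21] I5 operands ready, I6 dispatched to MUL
[23] I5 complete
[24] R5←I5
[28] I4 complete
[29] R3←I4
[30] I6 operands ready, I7 dispatched to DIV
[34] I6 complete
[35] R4←I6
[36] I7 operands ready
[44] I7 complete
[45] R2←I7
[46] I8 dispatched to DIV
[47] I8 operands ready
[55] I8 complete
[56] R4←I8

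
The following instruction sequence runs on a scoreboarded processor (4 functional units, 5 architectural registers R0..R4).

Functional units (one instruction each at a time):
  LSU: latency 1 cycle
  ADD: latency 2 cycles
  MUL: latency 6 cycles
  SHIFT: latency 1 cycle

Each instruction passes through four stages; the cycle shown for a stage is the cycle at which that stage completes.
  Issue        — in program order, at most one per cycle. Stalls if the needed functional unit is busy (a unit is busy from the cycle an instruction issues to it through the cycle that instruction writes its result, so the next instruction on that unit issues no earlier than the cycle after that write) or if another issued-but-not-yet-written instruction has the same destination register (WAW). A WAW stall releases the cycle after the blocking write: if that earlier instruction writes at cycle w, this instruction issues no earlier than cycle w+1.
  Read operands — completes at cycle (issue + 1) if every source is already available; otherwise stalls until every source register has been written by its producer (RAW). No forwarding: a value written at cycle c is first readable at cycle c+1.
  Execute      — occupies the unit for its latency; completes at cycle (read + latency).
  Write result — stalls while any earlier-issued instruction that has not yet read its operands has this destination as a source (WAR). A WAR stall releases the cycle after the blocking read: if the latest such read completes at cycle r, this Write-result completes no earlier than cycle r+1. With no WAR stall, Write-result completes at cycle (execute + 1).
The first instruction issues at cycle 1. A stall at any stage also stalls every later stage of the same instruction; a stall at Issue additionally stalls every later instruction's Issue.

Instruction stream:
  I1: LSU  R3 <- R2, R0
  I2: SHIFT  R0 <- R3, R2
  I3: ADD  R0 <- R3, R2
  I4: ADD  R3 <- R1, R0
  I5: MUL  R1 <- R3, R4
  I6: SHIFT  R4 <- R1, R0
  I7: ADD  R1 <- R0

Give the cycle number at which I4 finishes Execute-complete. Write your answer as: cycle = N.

[I1] 1/2/3/4
[I2] 2/5/6/7  (RAW R3: wait I1 write@4)
[I3] 8/9/11/12  (WAW R0: wait I2 write@7)
[I4] 13/14/16/17  (struct: ADD busy until I3 writes@12)
[I5] 14/18/24/25  (RAW R3: wait I4 write@17)
[I6] 15/26/27/28  (RAW R1: wait I5 write@25)
[I7] 26/27/29/30  (WAW R1: wait I5 write@25)

cycle = 16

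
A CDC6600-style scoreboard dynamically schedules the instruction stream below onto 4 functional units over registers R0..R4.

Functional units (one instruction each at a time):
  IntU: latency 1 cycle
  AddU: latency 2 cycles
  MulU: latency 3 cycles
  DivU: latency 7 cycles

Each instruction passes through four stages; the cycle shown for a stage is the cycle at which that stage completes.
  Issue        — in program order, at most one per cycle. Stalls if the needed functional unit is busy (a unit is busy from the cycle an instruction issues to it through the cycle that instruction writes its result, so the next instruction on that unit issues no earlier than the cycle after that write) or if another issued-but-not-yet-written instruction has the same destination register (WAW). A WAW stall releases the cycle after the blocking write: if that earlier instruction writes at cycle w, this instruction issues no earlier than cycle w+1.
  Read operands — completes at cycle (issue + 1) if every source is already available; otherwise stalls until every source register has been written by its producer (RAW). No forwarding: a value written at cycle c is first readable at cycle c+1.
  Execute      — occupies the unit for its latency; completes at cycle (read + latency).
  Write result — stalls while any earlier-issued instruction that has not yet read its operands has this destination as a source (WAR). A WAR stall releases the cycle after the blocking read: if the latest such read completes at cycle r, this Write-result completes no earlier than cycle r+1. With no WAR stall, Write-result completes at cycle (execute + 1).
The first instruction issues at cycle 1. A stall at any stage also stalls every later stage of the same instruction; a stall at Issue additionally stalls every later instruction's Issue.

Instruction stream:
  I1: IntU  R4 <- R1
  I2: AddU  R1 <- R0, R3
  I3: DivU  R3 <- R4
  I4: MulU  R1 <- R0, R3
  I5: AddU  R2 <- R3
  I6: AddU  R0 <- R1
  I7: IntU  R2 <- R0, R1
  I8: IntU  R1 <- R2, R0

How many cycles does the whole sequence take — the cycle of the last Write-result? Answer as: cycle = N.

cycle = 29

[I1] 1/2/3/4
[I2] 2/3/5/6
[I3] 3/5/12/13  (RAW R4: wait I1 write@4)
[I4] 7/14/17/18  (WAW R1: wait I2 write@6; RAW R3: wait I3 write@13)
[I5] 8/14/16/17  (RAW R3: wait I3 write@13)
[I6] 18/19/21/22  (struct: AddU busy until I5 writes@17)
[I7] 19/23/24/25  (RAW R0: wait I6 write@22)
[I8] 26/27/28/29  (struct: IntU busy until I7 writes@25)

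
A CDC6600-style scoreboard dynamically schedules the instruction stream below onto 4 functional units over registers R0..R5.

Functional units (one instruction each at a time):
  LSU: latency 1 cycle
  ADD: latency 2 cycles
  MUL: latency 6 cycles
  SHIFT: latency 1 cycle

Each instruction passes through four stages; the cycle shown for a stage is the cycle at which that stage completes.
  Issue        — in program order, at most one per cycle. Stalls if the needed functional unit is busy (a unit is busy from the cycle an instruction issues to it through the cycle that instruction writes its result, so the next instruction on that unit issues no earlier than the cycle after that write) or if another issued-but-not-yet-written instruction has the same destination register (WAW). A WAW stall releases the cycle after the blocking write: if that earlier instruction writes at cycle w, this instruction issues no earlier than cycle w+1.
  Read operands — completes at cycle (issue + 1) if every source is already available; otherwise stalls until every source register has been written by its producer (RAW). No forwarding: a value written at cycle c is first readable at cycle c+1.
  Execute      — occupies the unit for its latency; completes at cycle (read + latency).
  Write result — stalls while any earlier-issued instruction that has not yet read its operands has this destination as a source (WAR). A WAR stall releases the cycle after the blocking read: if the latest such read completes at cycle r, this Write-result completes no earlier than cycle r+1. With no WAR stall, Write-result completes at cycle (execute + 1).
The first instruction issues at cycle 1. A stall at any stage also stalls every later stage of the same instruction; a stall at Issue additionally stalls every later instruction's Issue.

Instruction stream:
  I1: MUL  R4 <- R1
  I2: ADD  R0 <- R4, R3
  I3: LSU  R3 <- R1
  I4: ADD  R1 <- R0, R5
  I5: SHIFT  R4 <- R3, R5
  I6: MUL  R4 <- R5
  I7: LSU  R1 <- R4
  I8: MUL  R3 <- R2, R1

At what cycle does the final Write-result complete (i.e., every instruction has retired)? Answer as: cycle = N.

I1: IS=1 RO=2 EX=8 WR=9
I2: IS=2 RO=10 EX=12 WR=13  [RAW R4: wait I1 write@9]
I3: IS=3 RO=4 EX=5 WR=11  [WAR R3: wait I2 read@10]
I4: IS=14 RO=15 EX=17 WR=18  [struct: ADD busy until I2 writes@13]
I5: IS=15 RO=16 EX=17 WR=18
I6: IS=19 RO=20 EX=26 WR=27  [WAW R4: wait I5 write@18]
I7: IS=20 RO=28 EX=29 WR=30  [RAW R4: wait I6 write@27]
I8: IS=28 RO=31 EX=37 WR=38  [struct: MUL busy until I6 writes@27; RAW R1: wait I7 write@30]

cycle = 38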